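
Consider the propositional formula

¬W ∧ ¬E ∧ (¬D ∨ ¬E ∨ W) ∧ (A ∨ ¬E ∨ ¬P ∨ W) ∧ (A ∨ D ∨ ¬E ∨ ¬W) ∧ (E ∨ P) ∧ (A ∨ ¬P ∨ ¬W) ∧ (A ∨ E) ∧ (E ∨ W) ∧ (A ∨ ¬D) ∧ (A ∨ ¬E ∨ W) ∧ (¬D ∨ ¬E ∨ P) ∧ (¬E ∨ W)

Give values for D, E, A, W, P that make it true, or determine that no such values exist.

The formula is unsatisfiable.

Case E = True:
  Clause (¬E) is falsified — contradiction.
Case E = False:
  (¬W) forces W = False.
  Clause (E ∨ W) is falsified — contradiction.
Both cases fail, so the formula is unsatisfiable.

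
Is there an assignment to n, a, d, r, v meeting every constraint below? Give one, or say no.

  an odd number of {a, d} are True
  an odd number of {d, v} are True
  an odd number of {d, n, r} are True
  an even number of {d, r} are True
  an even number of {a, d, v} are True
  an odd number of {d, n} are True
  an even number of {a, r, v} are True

n = True, a = True, d = False, r = False, v = True

{a, d}: 1 true → odd ✓
{d, v}: 1 true → odd ✓
{d, n, r}: 1 true → odd ✓
{d, r}: 0 true → even ✓
{a, d, v}: 2 true → even ✓
{d, n}: 1 true → odd ✓
{a, r, v}: 2 true → even ✓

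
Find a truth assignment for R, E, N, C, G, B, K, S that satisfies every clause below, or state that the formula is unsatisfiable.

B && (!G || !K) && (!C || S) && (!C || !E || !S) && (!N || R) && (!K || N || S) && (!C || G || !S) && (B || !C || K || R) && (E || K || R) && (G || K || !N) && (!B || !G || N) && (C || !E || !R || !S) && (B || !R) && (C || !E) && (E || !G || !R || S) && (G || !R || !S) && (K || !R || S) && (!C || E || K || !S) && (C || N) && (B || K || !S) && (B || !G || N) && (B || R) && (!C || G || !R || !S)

Unit clause (B) forces B = True.
Try R = False:
  (!N || R) forces N = False.
  (!B || !G || N) forces G = False.
  (C || N) forces C = True.
  (!C || S) forces S = True.
  clause (!C || G || !S) is falsified — backtrack.
So R = True.
Set E = False.
Set N = True.
Set C = False.
Set G = False.
  then (G || K || !N) forces K = True.
  then (G || !R || !S) forces S = False.
All clauses satisfied.

R=T; E=F; N=T; C=F; G=F; B=T; K=T; S=F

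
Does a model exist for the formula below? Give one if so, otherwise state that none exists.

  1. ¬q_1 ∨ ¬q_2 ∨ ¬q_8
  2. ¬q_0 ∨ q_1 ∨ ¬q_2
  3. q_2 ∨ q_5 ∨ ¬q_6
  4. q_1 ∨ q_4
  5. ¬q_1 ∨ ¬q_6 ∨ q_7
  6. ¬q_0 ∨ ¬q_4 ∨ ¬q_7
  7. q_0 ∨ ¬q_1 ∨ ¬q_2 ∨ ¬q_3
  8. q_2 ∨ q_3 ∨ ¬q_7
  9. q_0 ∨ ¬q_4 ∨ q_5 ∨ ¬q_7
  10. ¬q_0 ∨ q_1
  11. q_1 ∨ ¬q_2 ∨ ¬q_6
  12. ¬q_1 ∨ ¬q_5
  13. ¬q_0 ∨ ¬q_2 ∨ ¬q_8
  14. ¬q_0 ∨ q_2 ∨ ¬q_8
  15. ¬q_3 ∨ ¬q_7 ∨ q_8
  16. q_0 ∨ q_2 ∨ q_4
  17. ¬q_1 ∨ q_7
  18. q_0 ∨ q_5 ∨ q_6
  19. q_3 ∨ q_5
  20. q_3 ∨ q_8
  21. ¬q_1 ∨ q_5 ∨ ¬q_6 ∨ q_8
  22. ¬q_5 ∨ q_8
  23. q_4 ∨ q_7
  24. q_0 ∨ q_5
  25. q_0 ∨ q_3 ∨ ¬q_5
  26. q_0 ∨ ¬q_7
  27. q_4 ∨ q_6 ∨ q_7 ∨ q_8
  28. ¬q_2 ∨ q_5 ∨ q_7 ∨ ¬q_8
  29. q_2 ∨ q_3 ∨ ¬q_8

q_0 = False; q_1 = False; q_2 = False; q_3 = True; q_4 = True; q_5 = True; q_6 = True; q_7 = False; q_8 = True

Set q_0 = False.
  then (q_0 ∨ q_5) forces q_5 = True.
  then (q_0 ∨ q_3 ∨ ¬q_5) forces q_3 = True.
  then (q_0 ∨ ¬q_7) forces q_7 = False.
  then (¬q_1 ∨ ¬q_5) forces q_1 = False.
  then (¬q_5 ∨ q_8) forces q_8 = True.
  then (q_4 ∨ q_7) forces q_4 = True.
Set q_2 = False.
Set q_6 = True.
All clauses satisfied.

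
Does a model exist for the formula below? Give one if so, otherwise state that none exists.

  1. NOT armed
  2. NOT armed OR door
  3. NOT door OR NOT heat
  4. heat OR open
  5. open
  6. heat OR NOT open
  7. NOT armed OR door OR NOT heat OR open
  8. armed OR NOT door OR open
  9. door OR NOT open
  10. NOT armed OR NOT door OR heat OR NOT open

Case open = True:
  (NOT armed) forces armed = False.
  (heat OR NOT open) forces heat = True.
  (NOT door OR NOT heat) forces door = False.
  Clause (door OR NOT open) is falsified — contradiction.
Case open = False:
  Clause (open) is falsified — contradiction.
Both cases fail, so the formula is unsatisfiable.

The formula is unsatisfiable.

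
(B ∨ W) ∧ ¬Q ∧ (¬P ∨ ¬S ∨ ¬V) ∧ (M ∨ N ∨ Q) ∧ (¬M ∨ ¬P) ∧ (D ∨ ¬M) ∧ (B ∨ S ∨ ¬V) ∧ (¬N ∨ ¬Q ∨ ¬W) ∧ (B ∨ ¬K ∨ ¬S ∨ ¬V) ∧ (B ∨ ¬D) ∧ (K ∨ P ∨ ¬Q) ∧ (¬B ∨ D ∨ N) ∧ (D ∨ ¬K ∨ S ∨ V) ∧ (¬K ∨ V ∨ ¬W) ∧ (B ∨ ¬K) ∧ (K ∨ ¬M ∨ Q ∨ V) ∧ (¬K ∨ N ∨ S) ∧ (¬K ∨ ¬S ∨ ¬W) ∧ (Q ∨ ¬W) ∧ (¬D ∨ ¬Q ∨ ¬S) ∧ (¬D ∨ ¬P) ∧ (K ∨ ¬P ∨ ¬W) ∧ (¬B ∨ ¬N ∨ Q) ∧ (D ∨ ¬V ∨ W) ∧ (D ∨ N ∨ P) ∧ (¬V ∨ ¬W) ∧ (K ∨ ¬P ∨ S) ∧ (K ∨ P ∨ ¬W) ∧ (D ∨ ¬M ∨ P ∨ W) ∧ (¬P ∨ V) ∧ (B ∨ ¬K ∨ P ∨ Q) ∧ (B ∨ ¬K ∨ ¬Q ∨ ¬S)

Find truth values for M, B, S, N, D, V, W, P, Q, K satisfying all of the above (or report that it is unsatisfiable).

M = True, B = True, S = False, N = False, D = True, V = True, W = False, P = False, Q = False, K = False

Unit clause (¬Q) forces Q = False.
In (Q ∨ ¬W) only ¬W is left, so W = False.
In (B ∨ W) only B is left, so B = True.
In (¬B ∨ ¬N ∨ Q) only ¬N is left, so N = False.
In (M ∨ N ∨ Q) only M is left, so M = True.
In (¬M ∨ ¬P) only ¬P is left, so P = False.
In (D ∨ ¬M) only D is left, so D = True.
Set S = False.
  then (¬K ∨ N ∨ S) forces K = False.
  then (K ∨ ¬M ∨ Q ∨ V) forces V = True.
All clauses satisfied.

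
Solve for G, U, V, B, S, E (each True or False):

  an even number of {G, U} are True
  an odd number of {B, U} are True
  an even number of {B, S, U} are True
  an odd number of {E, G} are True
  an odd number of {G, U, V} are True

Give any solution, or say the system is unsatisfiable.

G = False, U = False, V = True, B = True, S = True, E = True

{G, U}: 0 true → even ✓
{B, U}: 1 true → odd ✓
{B, S, U}: 2 true → even ✓
{E, G}: 1 true → odd ✓
{G, U, V}: 1 true → odd ✓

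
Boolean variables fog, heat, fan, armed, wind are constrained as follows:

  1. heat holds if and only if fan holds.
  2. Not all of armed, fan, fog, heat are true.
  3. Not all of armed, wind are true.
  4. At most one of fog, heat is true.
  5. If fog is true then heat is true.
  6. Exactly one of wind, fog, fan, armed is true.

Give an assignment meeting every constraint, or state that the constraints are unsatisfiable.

fog = False, heat = False, fan = False, armed = True, wind = False

  (1) heat=F, fan=F — same ✓
  (2) {armed, fan, fog, heat}: 1/4 true — not all ✓
  (3) {armed, wind}: 1/2 true — not all ✓
  (4) {fog, heat}: 0 true — at most one ✓
  (5) fog=F ⇒ heat: vacuous ✓
  (6) {wind, fog, fan, armed}: 1 true — exactly one ✓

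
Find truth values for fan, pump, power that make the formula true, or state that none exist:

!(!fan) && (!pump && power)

fan = True, pump = False, power = True

  !(!fan) = True
    !fan = False
  !pump && power = True
    !pump = True
Both conjuncts True, so the formula holds.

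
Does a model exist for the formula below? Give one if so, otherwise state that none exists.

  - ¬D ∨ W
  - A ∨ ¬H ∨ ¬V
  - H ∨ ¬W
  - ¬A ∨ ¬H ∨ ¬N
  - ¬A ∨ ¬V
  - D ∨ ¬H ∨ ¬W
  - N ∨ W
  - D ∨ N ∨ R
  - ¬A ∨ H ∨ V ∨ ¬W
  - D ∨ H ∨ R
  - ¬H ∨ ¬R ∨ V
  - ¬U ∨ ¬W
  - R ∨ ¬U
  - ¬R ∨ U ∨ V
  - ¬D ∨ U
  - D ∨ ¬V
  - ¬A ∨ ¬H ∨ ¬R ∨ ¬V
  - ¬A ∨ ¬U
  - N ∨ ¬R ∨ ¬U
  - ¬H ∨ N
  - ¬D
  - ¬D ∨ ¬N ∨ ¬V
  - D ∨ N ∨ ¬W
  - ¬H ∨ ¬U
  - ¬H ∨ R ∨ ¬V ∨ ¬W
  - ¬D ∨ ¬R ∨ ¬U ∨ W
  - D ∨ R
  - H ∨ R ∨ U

U=T, H=F, V=F, A=F, D=F, R=T, N=T, W=F

Unit clause (¬D) forces D = False.
In (D ∨ R) only R is left, so R = True.
In (D ∨ ¬V) only ¬V is left, so V = False.
In (¬H ∨ ¬R ∨ V) only ¬H is left, so H = False.
In (¬R ∨ U ∨ V) only U is left, so U = True.
In (¬A ∨ ¬U) only ¬A is left, so A = False.
In (N ∨ ¬R ∨ ¬U) only N is left, so N = True.
In (H ∨ ¬W) only ¬W is left, so W = False.
All clauses satisfied.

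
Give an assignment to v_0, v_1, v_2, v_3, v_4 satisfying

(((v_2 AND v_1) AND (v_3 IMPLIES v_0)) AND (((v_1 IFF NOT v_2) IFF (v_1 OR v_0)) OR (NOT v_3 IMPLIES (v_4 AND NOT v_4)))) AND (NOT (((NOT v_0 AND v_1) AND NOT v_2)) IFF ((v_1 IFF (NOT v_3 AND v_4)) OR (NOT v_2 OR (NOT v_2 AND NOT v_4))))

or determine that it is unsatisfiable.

Unsatisfiable — no assignment works.

Case v_2 = True: the formula simplifies to ((v_1 AND (v_3 IMPLIES v_0)) AND ((NOT v_1 IFF (v_1 OR v_0)) OR (NOT v_3 IMPLIES (v_4 AND NOT v_4)))) AND (v_1 IFF (NOT v_3 AND v_4)).
  v_1 = True: simplifies to ((v_3 IMPLIES v_0) AND (NOT v_3 IMPLIES (v_4 AND NOT v_4))) AND (NOT v_3 AND v_4).
    v_3 = True: the conjunct NOT v_3 is False.
    v_3 = False: simplifies to (v_4 AND NOT v_4) AND v_4.
      v_4 = True: the conjunct NOT v_4 is False.
      v_4 = False: the conjunct v_4 is False.
  v_1 = False: the conjunct v_1 is False.
Case v_2 = False: the conjunct v_2 is False.
Both cases fail — unsatisfiable.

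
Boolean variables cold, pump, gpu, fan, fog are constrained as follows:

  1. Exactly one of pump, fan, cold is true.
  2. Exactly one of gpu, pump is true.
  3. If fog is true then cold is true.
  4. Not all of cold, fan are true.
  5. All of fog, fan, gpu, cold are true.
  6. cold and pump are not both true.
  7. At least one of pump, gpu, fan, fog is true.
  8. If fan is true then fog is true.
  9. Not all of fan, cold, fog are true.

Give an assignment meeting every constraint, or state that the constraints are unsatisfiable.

Unsatisfiable

Case fan = True:
  (1) with fan=T forces pump = False.
  (1) with fan=T forces cold = False.
  Constraint (5) is violated (cold=F) — contradiction.
Case fan = False:
  Constraint (5) is violated (fan=F) — contradiction.
Both cases fail — unsatisfiable.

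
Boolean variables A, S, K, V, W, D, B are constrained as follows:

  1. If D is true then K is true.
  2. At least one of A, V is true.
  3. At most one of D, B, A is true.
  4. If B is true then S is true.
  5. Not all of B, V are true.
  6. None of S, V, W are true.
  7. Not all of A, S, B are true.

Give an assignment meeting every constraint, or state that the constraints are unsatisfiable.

A=T; S=F; K=F; V=F; W=F; D=F; B=F

  (1) D=F ⇒ K: vacuous ✓
  (2) {A, V}: 1 true — at least one ✓
  (3) {D, B, A}: 1 true — at most one ✓
  (4) B=F ⇒ S: vacuous ✓
  (5) {B, V}: 0/2 true — not all ✓
  (6) {S, V, W}: 0 true — none ✓
  (7) {A, S, B}: 1/3 true — not all ✓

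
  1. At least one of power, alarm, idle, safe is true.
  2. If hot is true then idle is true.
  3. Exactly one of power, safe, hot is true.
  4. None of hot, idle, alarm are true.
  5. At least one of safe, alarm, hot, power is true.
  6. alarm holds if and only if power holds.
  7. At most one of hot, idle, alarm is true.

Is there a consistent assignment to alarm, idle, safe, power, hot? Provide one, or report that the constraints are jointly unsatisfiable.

alarm=F, idle=F, safe=T, power=F, hot=F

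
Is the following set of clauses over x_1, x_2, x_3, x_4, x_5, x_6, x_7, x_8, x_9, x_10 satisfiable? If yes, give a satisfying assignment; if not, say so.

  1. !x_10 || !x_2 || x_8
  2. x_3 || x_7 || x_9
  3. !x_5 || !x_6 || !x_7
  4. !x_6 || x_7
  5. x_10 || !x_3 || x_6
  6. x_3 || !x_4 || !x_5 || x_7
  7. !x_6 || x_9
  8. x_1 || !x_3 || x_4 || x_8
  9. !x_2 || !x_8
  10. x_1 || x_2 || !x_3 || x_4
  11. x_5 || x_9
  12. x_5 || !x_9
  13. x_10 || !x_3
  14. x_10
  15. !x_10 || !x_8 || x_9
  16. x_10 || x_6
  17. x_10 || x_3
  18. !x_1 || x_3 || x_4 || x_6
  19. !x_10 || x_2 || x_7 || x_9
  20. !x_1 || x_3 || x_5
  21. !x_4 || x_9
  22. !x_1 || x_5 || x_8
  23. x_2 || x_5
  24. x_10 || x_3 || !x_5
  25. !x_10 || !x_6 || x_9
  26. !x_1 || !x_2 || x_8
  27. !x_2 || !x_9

x_1: True, x_2: False, x_3: True, x_4: False, x_5: True, x_6: False, x_7: False, x_8: True, x_9: True, x_10: True

Unit clause (x_10) forces x_10 = True.
Set x_1 = True.
Try x_2 = True:
  (!x_10 || !x_2 || x_8) forces x_8 = True.
  clause (!x_2 || !x_8) is falsified — backtrack.
So x_2 = False.
  then (x_2 || x_5) forces x_5 = True.
Set x_3 = True.
Set x_4 = False.
Set x_6 = False.
Set x_7 = False.
  then (!x_10 || x_2 || x_7 || x_9) forces x_9 = True.
Set x_8 = True.
All clauses satisfied.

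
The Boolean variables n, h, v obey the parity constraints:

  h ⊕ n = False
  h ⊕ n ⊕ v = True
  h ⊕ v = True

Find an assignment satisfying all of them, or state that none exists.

n = False; h = False; v = True

h ⊕ n = F ⊕ F = False ✓
h ⊕ n ⊕ v = F ⊕ F ⊕ T = True ✓
h ⊕ v = F ⊕ T = True ✓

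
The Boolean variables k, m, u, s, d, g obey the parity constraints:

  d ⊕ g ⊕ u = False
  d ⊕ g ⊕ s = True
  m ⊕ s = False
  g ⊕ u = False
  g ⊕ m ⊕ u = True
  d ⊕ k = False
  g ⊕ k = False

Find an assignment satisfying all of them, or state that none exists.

k = False, m = True, u = False, s = True, d = False, g = False

d ⊕ g ⊕ u = F ⊕ F ⊕ F = False ✓
d ⊕ g ⊕ s = F ⊕ F ⊕ T = True ✓
m ⊕ s = T ⊕ T = False ✓
g ⊕ u = F ⊕ F = False ✓
g ⊕ m ⊕ u = F ⊕ T ⊕ F = True ✓
d ⊕ k = F ⊕ F = False ✓
g ⊕ k = F ⊕ F = False ✓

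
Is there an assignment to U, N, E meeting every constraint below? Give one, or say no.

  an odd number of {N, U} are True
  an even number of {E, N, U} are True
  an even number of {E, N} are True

U = False, N = True, E = True

{N, U}: 1 true → odd ✓
{E, N, U}: 2 true → even ✓
{E, N}: 2 true → even ✓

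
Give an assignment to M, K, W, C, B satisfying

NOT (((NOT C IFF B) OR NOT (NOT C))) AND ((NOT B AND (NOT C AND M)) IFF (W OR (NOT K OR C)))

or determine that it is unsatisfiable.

M = False, K = True, W = False, C = False, B = False

  NOT (((NOT C IFF B) OR NOT (NOT C))) = True
    (NOT C IFF B) OR NOT (NOT C) = False
      NOT C IFF B = False
        NOT C = True
      NOT (NOT C) = False
        NOT C = True
  (NOT B AND (NOT C AND M)) IFF (W OR (NOT K OR C)) = True
    NOT B AND (NOT C AND M) = False
      NOT B = True
      NOT C AND M = False
        NOT C = True
    W OR (NOT K OR C) = False
      NOT K OR C = False
        NOT K = False
Both conjuncts True, so the formula holds.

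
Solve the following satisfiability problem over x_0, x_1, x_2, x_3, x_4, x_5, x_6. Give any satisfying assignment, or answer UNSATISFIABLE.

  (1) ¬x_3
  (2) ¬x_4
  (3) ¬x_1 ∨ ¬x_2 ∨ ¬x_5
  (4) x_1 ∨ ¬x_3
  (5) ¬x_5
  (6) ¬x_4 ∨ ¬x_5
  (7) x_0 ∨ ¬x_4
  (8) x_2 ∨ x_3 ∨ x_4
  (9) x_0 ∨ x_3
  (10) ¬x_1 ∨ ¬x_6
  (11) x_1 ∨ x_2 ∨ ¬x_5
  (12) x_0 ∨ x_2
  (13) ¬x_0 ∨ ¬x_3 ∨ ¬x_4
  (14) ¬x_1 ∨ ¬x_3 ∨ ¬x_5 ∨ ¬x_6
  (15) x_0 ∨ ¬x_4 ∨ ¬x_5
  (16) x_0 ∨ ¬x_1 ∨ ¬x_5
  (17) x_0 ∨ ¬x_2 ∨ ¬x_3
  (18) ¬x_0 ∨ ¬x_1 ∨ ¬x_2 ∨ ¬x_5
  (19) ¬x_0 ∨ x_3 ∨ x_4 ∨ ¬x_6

x_0 = True; x_1 = False; x_2 = True; x_3 = False; x_4 = False; x_5 = False; x_6 = False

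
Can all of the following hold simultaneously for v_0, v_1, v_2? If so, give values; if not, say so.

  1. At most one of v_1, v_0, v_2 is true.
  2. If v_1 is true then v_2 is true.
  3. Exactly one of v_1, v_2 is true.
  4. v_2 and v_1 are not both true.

v_0 = False, v_1 = False, v_2 = True

  (1) {v_1, v_0, v_2}: 1 true — at most one ✓
  (2) v_1=F ⇒ v_2: vacuous ✓
  (3) {v_1, v_2}: 1 true — exactly one ✓
  (4) v_2=T, v_1=F — not both ✓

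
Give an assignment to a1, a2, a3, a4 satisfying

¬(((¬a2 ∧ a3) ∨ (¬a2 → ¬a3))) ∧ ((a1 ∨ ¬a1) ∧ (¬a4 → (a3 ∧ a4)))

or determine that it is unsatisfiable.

Unsatisfiable — no assignment works.

The conjunct ¬(((¬a2 ∧ a3) ∨ (¬a2 → ¬a3))) is unsatisfiable on its own:
  a2=F, a3=F: evaluates to False.
  a2=F, a3=T: evaluates to False.
  a2=T, a3=F: evaluates to False.
  a2=T, a3=T: evaluates to False.
So the whole conjunction is unsatisfiable.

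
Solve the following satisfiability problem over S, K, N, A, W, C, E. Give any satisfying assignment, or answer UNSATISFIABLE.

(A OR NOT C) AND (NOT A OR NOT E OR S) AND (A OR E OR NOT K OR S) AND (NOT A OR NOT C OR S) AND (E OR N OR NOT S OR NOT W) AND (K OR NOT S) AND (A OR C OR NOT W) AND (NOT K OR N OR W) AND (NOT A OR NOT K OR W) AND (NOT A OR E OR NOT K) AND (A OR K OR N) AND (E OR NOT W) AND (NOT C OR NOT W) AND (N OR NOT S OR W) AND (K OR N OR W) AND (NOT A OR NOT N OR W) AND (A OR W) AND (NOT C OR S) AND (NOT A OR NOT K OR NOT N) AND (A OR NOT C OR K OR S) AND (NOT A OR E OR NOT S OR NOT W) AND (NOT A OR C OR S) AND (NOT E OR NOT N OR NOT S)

Try S = False:
  (NOT C OR S) forces C = False.
  (NOT A OR C OR S) forces A = False.
  (A OR C OR NOT W) forces W = False.
  clause (A OR W) is falsified — backtrack.
So S = True.
  then (K OR NOT S) forces K = True.
Try N = True:
  (NOT A OR NOT K OR NOT N) forces A = False.
  (A OR NOT C) forces C = False.
  (A OR C OR NOT W) forces W = False.
  clause (A OR W) is falsified — backtrack.
So N = False.
  then (NOT K OR N OR W) forces W = True.
  then (E OR NOT W) forces E = True.
  then (NOT C OR NOT W) forces C = False.
  then (A OR C OR NOT W) forces A = True.
All clauses satisfied.

S = True; K = True; N = False; A = True; W = True; C = False; E = True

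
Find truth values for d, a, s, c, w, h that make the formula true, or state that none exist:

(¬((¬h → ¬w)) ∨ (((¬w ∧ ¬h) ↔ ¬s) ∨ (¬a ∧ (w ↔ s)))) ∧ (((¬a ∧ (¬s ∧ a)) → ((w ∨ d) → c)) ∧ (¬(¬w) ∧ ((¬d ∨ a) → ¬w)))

d: True, a: False, s: False, c: True, w: True, h: False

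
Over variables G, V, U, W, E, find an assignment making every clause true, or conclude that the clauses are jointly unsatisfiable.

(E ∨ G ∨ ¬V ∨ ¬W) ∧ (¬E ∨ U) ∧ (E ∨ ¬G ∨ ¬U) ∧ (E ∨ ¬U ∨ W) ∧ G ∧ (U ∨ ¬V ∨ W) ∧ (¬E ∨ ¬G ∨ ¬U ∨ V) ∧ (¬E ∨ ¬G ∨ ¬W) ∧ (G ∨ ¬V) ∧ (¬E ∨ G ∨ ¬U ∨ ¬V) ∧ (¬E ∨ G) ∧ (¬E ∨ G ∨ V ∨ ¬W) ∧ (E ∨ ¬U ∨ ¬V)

G=T; V=T; U=F; W=T; E=F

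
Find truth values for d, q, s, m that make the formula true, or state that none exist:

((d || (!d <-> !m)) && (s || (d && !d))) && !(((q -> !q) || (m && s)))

d = True, q = True, s = True, m = False

  (d || (!d <-> !m)) && (s || (d && !d)) = True
    d || (!d <-> !m) = True
      !d <-> !m = False
        !d = False
        !m = True
    s || (d && !d) = True
      d && !d = False
        !d = False
  !(((q -> !q) || (m && s))) = True
    (q -> !q) || (m && s) = False
      q -> !q = False
        !q = False
      m && s = False
Both conjuncts True, so the formula holds.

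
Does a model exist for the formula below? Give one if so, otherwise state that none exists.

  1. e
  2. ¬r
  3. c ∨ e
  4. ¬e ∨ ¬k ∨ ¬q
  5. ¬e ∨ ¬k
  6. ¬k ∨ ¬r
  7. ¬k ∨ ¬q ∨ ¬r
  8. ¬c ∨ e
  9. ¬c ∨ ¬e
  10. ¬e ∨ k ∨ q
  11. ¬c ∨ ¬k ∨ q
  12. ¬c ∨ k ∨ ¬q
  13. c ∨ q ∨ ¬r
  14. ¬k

Unit clause (e) forces e = True.
Unit clause (¬r) forces r = False.
In (¬e ∨ ¬k) only ¬k is left, so k = False.
In (¬c ∨ ¬e) only ¬c is left, so c = False.
In (¬e ∨ k ∨ q) only q is left, so q = True.
All clauses satisfied.

q = True; e = True; c = False; k = False; r = False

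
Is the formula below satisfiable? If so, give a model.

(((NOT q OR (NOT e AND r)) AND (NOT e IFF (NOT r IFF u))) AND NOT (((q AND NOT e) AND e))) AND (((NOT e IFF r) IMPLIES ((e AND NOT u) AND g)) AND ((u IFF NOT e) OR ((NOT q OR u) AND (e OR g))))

g = False, r = False, u = True, e = False, q = False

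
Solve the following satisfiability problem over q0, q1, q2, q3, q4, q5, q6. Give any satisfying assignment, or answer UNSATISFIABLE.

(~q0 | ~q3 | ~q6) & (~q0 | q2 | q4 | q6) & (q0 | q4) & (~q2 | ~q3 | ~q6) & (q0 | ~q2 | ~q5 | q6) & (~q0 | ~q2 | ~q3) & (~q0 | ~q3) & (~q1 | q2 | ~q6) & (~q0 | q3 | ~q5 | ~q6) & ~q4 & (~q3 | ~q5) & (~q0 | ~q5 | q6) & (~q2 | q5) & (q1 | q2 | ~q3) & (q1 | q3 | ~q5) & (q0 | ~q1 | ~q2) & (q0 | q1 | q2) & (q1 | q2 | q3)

Unsatisfiable — no assignment works.

Case q2 = True:
  (~q4) forces q4 = False.
  (q0 | q4) forces q0 = True.
  (~q0 | ~q2 | ~q3) forces q3 = False.
  (~q2 | q5) forces q5 = True.
  (~q0 | q3 | ~q5 | ~q6) forces q6 = False.
  Clause (~q0 | ~q5 | q6) is falsified — contradiction.
Case q2 = False:
  (~q4) forces q4 = False.
  (q0 | q4) forces q0 = True.
  (~q0 | q2 | q4 | q6) forces q6 = True.
  (~q0 | ~q3 | ~q6) forces q3 = False.
  (~q1 | q2 | ~q6) forces q1 = False.
  Clause (q1 | q2 | q3) is falsified — contradiction.
Both cases fail, so the formula is unsatisfiable.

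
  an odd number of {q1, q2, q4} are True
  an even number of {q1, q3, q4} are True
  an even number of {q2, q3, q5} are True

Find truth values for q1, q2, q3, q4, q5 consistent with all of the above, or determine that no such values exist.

q1 = False; q2 = True; q3 = False; q4 = False; q5 = True

{q1, q2, q4}: 1 true → odd ✓
{q1, q3, q4}: 0 true → even ✓
{q2, q3, q5}: 2 true → even ✓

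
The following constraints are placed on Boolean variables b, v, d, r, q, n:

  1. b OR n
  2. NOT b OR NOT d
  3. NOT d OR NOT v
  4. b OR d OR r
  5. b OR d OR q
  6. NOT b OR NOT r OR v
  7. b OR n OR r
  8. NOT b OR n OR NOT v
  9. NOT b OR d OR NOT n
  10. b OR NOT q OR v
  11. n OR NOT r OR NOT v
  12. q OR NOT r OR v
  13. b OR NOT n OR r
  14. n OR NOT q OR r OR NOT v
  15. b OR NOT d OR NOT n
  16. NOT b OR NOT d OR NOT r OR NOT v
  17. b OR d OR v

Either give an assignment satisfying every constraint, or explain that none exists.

Set b = True.
  then (NOT b OR NOT d) forces d = False.
  then (NOT b OR d OR NOT n) forces n = False.
  then (NOT b OR n OR NOT v) forces v = False.
  then (NOT b OR NOT r OR v) forces r = False.
Set q = False.
All clauses satisfied.

b=T; v=F; d=F; r=F; q=F; n=F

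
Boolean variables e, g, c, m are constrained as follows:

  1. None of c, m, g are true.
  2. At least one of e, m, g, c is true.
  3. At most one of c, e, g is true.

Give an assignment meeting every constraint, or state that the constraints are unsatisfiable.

e = True; g = False; c = False; m = False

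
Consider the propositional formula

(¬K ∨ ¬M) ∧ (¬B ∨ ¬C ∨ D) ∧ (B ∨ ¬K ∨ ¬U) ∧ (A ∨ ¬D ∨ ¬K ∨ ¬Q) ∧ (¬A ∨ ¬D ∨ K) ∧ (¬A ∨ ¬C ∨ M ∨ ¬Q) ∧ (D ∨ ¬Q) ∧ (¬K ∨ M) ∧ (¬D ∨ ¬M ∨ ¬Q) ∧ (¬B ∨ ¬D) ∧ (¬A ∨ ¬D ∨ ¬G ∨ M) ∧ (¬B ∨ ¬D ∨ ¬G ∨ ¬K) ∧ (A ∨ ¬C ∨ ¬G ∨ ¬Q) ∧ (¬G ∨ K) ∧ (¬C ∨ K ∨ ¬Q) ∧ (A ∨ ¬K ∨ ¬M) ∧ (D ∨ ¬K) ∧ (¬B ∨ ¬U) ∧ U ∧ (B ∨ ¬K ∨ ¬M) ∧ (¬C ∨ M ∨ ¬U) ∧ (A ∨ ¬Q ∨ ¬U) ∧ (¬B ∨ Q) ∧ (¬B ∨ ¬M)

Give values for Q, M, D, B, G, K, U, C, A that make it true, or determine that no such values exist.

Unit clause (U) forces U = True.
In (¬B ∨ ¬U) only ¬B is left, so B = False.
In (B ∨ ¬K ∨ ¬U) only ¬K is left, so K = False.
In (¬G ∨ K) only ¬G is left, so G = False.
Try Q = True:
  (D ∨ ¬Q) forces D = True.
  (¬A ∨ ¬D ∨ K) forces A = False.
  clause (A ∨ ¬Q ∨ ¬U) is falsified — backtrack.
So Q = False.
Set M = True.
Set D = False.
Set C = True.
Set A = False.
All clauses satisfied.

Q=F, M=T, D=F, B=F, G=F, K=F, U=T, C=T, A=F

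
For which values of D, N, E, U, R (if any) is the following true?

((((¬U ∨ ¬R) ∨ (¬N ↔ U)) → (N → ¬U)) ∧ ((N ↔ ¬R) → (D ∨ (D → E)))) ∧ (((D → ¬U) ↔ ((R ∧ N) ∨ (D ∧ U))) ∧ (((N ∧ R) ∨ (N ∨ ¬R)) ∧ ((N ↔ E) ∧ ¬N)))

The formula is unsatisfiable.

Case N = True: the conjunct ¬N is False.
Case N = False: the formula simplifies to (R → (D ∨ (D → E))) ∧ (((D → ¬U) ↔ (D ∧ U)) ∧ (¬R ∧ ¬E)).
  D = True: simplifies to (¬U ↔ U) ∧ (¬R ∧ ¬E).
    U = True: the conjunct ¬U ↔ U becomes ¬True ↔ True = False.
    U = False: the conjunct ¬U ↔ U becomes ¬False ↔ False = False.
  D = False: the conjunct (D → ¬U) ↔ (D ∧ U) becomes (False → ¬U) ↔ (False ∧ U) = False.
Both cases fail — unsatisfiable.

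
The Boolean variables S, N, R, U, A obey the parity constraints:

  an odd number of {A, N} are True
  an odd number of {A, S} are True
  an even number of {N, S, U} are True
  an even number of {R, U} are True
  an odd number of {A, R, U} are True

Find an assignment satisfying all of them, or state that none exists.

S=F, N=F, R=F, U=F, A=T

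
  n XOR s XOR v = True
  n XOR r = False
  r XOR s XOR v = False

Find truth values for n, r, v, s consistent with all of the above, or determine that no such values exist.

No satisfying assignment exists.

Adding constraints 1, 2, 3 mod 2: every variable appears an even number of times on the left, so the left side is 0.
But the right sides sum to 1 (mod 2). 0 ≠ 1 — the system is inconsistent.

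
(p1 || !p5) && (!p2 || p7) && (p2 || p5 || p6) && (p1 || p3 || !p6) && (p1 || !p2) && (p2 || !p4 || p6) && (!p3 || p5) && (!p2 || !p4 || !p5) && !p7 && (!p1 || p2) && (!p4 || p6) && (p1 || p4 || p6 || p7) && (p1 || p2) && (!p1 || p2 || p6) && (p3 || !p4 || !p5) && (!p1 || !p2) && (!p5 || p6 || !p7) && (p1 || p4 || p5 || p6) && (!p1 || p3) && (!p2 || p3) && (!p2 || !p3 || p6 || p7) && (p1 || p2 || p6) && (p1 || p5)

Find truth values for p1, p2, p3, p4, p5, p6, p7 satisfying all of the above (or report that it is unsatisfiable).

Case p7 = True:
  Clause (!p7) is falsified — contradiction.
Case p7 = False:
  (!p2 || p7) forces p2 = False.
  (!p1 || p2) forces p1 = False.
  Clause (p1 || p2) is falsified — contradiction.
Both cases fail, so the formula is unsatisfiable.

No satisfying assignment exists.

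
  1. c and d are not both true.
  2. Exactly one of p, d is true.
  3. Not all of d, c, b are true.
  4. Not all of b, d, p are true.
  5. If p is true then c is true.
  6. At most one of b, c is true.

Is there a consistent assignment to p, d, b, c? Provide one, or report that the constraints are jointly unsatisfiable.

p = False, d = True, b = True, c = False

  (1) c=F, d=T — not both ✓
  (2) {p, d}: 1 true — exactly one ✓
  (3) {d, c, b}: 2/3 true — not all ✓
  (4) {b, d, p}: 2/3 true — not all ✓
  (5) p=F ⇒ c: vacuous ✓
  (6) {b, c}: 1 true — at most one ✓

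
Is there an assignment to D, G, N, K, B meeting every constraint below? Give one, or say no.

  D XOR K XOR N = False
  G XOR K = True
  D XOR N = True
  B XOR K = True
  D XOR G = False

D = False, G = False, N = True, K = True, B = False

D XOR K XOR N = F XOR T XOR T = False ✓
G XOR K = F XOR T = True ✓
D XOR N = F XOR T = True ✓
B XOR K = F XOR T = True ✓
D XOR G = F XOR F = False ✓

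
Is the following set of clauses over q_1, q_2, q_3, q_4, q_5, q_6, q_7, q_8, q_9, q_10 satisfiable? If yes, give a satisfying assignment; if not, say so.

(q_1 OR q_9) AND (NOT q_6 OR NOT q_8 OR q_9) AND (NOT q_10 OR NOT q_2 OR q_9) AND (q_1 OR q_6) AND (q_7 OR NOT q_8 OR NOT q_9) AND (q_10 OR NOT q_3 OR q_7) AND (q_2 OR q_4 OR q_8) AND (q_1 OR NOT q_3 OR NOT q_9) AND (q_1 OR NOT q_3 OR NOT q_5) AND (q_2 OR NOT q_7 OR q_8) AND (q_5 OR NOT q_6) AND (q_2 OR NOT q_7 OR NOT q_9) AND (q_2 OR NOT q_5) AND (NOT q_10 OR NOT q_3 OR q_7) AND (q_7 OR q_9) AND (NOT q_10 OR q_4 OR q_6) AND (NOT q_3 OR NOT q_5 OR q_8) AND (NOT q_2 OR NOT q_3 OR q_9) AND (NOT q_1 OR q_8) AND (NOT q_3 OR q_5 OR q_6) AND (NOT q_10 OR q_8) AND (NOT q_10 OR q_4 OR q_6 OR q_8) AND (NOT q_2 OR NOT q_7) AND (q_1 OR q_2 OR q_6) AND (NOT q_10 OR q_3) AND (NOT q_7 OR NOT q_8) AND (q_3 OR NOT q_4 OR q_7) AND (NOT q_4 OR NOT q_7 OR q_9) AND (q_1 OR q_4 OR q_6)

Try q_1 = True:
  (NOT q_1 OR q_8) forces q_8 = True.
  (NOT q_7 OR NOT q_8) forces q_7 = False.
  (q_7 OR NOT q_8 OR NOT q_9) forces q_9 = False.
  clause (q_7 OR q_9) is falsified — backtrack.
So q_1 = False.
  then (q_1 OR q_9) forces q_9 = True.
  then (q_1 OR q_6) forces q_6 = True.
  then (q_1 OR NOT q_3 OR NOT q_9) forces q_3 = False.
  then (q_5 OR NOT q_6) forces q_5 = True.
  then (q_2 OR NOT q_5) forces q_2 = True.
  then (NOT q_2 OR NOT q_7) forces q_7 = False.
  then (NOT q_10 OR q_3) forces q_10 = False.
  then (q_3 OR NOT q_4 OR q_7) forces q_4 = False.
  then (q_7 OR NOT q_8 OR NOT q_9) forces q_8 = False.
All clauses satisfied.

q_1 = False, q_2 = True, q_3 = False, q_4 = False, q_5 = True, q_6 = True, q_7 = False, q_8 = False, q_9 = True, q_10 = False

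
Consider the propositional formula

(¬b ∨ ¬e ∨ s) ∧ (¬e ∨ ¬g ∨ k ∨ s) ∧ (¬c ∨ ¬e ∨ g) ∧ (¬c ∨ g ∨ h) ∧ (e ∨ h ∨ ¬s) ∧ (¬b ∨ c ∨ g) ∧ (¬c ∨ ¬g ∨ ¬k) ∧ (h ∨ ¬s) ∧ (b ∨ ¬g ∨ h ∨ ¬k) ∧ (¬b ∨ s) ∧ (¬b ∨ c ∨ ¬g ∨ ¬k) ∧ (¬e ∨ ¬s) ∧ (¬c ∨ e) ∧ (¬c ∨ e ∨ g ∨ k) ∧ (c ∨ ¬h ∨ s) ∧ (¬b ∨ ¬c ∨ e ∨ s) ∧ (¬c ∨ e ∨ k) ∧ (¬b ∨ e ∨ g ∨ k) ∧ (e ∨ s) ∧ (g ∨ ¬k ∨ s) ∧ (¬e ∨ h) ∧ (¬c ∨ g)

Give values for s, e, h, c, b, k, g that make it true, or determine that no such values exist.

s=T, e=F, h=T, c=F, b=F, k=F, g=F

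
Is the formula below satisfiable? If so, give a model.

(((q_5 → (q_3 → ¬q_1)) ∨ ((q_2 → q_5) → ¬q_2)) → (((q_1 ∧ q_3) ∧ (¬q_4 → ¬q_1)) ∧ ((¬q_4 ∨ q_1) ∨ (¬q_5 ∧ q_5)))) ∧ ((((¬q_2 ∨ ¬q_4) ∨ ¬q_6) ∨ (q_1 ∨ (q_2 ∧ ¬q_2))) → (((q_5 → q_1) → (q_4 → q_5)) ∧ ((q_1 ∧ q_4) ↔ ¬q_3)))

q_1: True, q_2: True, q_3: True, q_4: False, q_5: True, q_6: True

  ((q_5 → (q_3 → ¬q_1)) ∨ ((q_2 → q_5) → ¬q_2)) → (((q_1 ∧ q_3) ∧ (¬q_4 → ¬q_1)) ∧ ((¬q_4 ∨ q_1) ∨ (¬q_5 ∧ q_5))) = True
    (q_5 → (q_3 → ¬q_1)) ∨ ((q_2 → q_5) → ¬q_2) = False
      q_5 → (q_3 → ¬q_1) = False
        q_3 → ¬q_1 = False
          ¬q_1 = False
      (q_2 → q_5) → ¬q_2 = False
        q_2 → q_5 = True
        ¬q_2 = False
    ((q_1 ∧ q_3) ∧ (¬q_4 → ¬q_1)) ∧ ((¬q_4 ∨ q_1) ∨ (¬q_5 ∧ q_5)) = False
      (q_1 ∧ q_3) ∧ (¬q_4 → ¬q_1) = False
        q_1 ∧ q_3 = True
        ¬q_4 → ¬q_1 = False
          ¬q_4 = True
          ¬q_1 = False
      (¬q_4 ∨ q_1) ∨ (¬q_5 ∧ q_5) = True
        ¬q_4 ∨ q_1 = True
          ¬q_4 = True
        ¬q_5 ∧ q_5 = False
          ¬q_5 = False
  (((¬q_2 ∨ ¬q_4) ∨ ¬q_6) ∨ (q_1 ∨ (q_2 ∧ ¬q_2))) → (((q_5 → q_1) → (q_4 → q_5)) ∧ ((q_1 ∧ q_4) ↔ ¬q_3)) = True
    ((¬q_2 ∨ ¬q_4) ∨ ¬q_6) ∨ (q_1 ∨ (q_2 ∧ ¬q_2)) = True
      (¬q_2 ∨ ¬q_4) ∨ ¬q_6 = True
        ¬q_2 ∨ ¬q_4 = True
          ¬q_2 = False
          ¬q_4 = True
        ¬q_6 = False
      q_1 ∨ (q_2 ∧ ¬q_2) = True
        q_2 ∧ ¬q_2 = False
          ¬q_2 = False
    ((q_5 → q_1) → (q_4 → q_5)) ∧ ((q_1 ∧ q_4) ↔ ¬q_3) = True
      (q_5 → q_1) → (q_4 → q_5) = True
        q_5 → q_1 = True
        q_4 → q_5 = True
      (q_1 ∧ q_4) ↔ ¬q_3 = True
        q_1 ∧ q_4 = False
        ¬q_3 = False
Both conjuncts True, so the formula holds.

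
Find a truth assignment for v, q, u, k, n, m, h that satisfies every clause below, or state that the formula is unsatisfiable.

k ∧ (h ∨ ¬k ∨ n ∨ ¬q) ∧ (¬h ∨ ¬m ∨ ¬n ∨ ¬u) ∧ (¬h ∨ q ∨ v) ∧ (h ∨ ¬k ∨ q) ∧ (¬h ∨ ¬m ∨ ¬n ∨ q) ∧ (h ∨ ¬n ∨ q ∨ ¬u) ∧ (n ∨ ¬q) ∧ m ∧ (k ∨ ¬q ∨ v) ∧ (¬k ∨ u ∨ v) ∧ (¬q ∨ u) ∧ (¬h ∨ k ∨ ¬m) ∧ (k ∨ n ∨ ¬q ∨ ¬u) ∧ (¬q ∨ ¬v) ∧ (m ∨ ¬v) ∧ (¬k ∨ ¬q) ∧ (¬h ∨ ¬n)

Unit clause (k) forces k = True.
Unit clause (m) forces m = True.
In (¬k ∨ ¬q) only ¬q is left, so q = False.
In (h ∨ ¬k ∨ q) only h is left, so h = True.
In (¬h ∨ ¬m ∨ ¬n ∨ q) only ¬n is left, so n = False.
In (¬h ∨ q ∨ v) only v is left, so v = True.
Set u = False.
All clauses satisfied.

v: True, q: False, u: False, k: True, n: False, m: True, h: True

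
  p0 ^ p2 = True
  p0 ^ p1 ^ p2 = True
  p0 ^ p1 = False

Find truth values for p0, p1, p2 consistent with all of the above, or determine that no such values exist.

p0 = False, p1 = False, p2 = True

p0 ^ p2 = F ^ T = True ✓
p0 ^ p1 ^ p2 = F ^ F ^ T = True ✓
p0 ^ p1 = F ^ F = False ✓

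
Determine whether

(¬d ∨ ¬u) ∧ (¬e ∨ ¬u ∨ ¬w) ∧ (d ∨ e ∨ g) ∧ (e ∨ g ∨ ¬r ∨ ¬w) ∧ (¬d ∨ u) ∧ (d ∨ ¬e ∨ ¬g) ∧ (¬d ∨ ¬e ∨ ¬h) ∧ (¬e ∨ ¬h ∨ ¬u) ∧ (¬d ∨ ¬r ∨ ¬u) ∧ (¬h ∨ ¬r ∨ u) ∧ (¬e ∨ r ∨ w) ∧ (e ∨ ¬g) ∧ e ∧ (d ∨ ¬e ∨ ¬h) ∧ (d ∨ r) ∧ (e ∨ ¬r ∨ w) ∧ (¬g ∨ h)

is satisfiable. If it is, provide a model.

Unit clause (e) forces e = True.
Try d = True:
  (¬d ∨ ¬u) forces u = False.
  clause (¬d ∨ u) is falsified — backtrack.
So d = False.
  then (d ∨ ¬e ∨ ¬g) forces g = False.
  then (d ∨ ¬e ∨ ¬h) forces h = False.
  then (d ∨ r) forces r = True.
Set u = True.
  then (¬e ∨ ¬u ∨ ¬w) forces w = False.
All clauses satisfied.

d = False, e = True, h = False, u = True, g = False, w = False, r = True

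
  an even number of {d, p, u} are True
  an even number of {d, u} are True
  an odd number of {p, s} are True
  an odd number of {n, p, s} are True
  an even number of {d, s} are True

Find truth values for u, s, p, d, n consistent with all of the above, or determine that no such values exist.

u: True, s: True, p: False, d: True, n: False

{d, p, u}: 2 true → even ✓
{d, u}: 2 true → even ✓
{p, s}: 1 true → odd ✓
{n, p, s}: 1 true → odd ✓
{d, s}: 2 true → even ✓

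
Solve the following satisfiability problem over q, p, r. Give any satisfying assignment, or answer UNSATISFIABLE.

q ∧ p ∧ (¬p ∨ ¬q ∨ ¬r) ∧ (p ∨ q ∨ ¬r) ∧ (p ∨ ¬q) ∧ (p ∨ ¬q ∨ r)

Unit clause (q) forces q = True.
Unit clause (p) forces p = True.
In (¬p ∨ ¬q ∨ ¬r) only ¬r is left, so r = False.
All clauses satisfied.

q = True, p = True, r = False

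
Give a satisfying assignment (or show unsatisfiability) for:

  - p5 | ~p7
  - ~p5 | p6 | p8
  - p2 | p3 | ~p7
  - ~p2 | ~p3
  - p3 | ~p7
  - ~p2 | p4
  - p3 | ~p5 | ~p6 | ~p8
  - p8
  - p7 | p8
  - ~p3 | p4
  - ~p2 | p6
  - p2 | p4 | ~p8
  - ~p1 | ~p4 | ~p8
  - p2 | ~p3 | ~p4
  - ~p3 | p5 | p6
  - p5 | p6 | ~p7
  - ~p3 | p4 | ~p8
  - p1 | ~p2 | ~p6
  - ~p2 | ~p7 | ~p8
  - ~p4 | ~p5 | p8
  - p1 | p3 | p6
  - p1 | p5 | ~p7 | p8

p1: False; p2: False; p3: False; p4: True; p5: False; p6: True; p7: False; p8: True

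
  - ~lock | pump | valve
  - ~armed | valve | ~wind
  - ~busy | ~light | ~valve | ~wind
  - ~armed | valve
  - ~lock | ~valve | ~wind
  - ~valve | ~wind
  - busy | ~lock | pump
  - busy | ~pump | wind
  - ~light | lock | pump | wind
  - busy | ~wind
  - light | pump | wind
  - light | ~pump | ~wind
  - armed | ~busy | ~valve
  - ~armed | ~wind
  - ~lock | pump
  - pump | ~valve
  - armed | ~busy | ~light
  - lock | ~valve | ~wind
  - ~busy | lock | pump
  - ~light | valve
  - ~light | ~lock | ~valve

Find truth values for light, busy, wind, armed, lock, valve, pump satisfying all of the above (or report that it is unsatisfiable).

Set light = False.
Set busy = True.
Try wind = True:
  (~valve | ~wind) forces valve = False.
  (~armed | valve | ~wind) forces armed = False.
  (light | ~pump | ~wind) forces pump = False.
  (~lock | pump | valve) forces lock = False.
  clause (~busy | lock | pump) is falsified — backtrack.
So wind = False.
  then (light | pump | wind) forces pump = True.
Set armed = False.
  then (armed | ~busy | ~valve) forces valve = False.
Set lock = False.
All clauses satisfied.

light = False, busy = True, wind = False, armed = False, lock = False, valve = False, pump = True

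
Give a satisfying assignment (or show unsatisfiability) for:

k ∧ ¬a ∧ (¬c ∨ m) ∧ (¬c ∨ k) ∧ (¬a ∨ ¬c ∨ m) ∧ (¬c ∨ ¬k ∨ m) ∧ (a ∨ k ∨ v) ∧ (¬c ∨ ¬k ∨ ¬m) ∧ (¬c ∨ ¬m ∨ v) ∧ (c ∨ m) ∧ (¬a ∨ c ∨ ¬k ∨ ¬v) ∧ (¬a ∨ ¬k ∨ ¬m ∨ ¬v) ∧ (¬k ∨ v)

v = True, m = True, a = False, c = False, k = True

Unit clause (k) forces k = True.
Unit clause (¬a) forces a = False.
In (¬k ∨ v) only v is left, so v = True.
Try m = False:
  (¬c ∨ m) forces c = False.
  clause (c ∨ m) is falsified — backtrack.
So m = True.
  then (¬c ∨ ¬k ∨ ¬m) forces c = False.
All clauses satisfied.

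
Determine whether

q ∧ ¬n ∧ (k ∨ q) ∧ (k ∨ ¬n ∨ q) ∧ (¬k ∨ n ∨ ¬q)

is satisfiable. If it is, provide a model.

k = False, n = False, q = True

Unit clause (q) forces q = True.
Unit clause (¬n) forces n = False.
In (¬k ∨ n ∨ ¬q) only ¬k is left, so k = False.
Check each clause:
  (q): q holds.
  (¬n): ¬n holds.
  (k ∨ q): q holds.
  (k ∨ ¬n ∨ q): ¬n holds.
  (¬k ∨ n ∨ ¬q): ¬k holds.
All clauses satisfied.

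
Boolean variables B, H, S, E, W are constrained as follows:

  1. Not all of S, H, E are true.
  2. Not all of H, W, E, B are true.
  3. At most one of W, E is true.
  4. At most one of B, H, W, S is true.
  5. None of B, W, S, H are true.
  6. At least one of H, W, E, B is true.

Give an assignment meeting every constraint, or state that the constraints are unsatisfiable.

B=F, H=F, S=F, E=T, W=F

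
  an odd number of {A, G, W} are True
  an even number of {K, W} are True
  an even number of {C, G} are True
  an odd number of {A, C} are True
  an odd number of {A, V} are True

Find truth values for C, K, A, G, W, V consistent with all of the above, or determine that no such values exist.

C: False; K: False; A: True; G: False; W: False; V: False

{A, G, W}: 1 true → odd ✓
{K, W}: 0 true → even ✓
{C, G}: 0 true → even ✓
{A, C}: 1 true → odd ✓
{A, V}: 1 true → odd ✓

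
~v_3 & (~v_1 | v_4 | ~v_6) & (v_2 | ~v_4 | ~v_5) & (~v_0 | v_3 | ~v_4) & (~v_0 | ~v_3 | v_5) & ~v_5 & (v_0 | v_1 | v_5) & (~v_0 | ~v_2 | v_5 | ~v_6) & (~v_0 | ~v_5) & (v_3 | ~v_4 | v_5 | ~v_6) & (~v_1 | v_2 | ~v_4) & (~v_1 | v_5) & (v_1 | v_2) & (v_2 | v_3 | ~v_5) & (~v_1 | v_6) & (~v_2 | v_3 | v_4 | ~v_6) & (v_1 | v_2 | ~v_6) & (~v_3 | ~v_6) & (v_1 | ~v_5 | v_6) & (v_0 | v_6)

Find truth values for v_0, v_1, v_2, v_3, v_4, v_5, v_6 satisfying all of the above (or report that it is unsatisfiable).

Unit clause (~v_3) forces v_3 = False.
Unit clause (~v_5) forces v_5 = False.
In (~v_1 | v_5) only ~v_1 is left, so v_1 = False.
In (v_1 | v_2) only v_2 is left, so v_2 = True.
In (v_0 | v_1 | v_5) only v_0 is left, so v_0 = True.
In (~v_0 | ~v_2 | v_5 | ~v_6) only ~v_6 is left, so v_6 = False.
In (~v_0 | v_3 | ~v_4) only ~v_4 is left, so v_4 = False.
All clauses satisfied.

v_0: True, v_1: False, v_2: True, v_3: False, v_4: False, v_5: False, v_6: False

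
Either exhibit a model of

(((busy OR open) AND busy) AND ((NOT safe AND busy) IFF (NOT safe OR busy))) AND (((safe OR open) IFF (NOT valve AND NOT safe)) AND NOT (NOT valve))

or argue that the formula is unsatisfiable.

open=F; busy=T; valve=T; safe=F

  ((busy OR open) AND busy) AND ((NOT safe AND busy) IFF (NOT safe OR busy)) = True
    (busy OR open) AND busy = True
      busy OR open = True
    (NOT safe AND busy) IFF (NOT safe OR busy) = True
      NOT safe AND busy = True
        NOT safe = True
      NOT safe OR busy = True
        NOT safe = True
  ((safe OR open) IFF (NOT valve AND NOT safe)) AND NOT (NOT valve) = True
    (safe OR open) IFF (NOT valve AND NOT safe) = True
      safe OR open = False
      NOT valve AND NOT safe = False
        NOT valve = False
        NOT safe = True
    NOT (NOT valve) = True
      NOT valve = False
Both conjuncts True, so the formula holds.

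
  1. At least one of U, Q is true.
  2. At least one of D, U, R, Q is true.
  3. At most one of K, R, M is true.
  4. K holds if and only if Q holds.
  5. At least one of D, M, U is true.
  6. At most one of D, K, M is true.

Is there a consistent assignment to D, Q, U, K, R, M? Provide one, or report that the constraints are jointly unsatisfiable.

D = False; Q = False; U = True; K = False; R = False; M = True

  (1) {U, Q}: 1 true — at least one ✓
  (2) {D, U, R, Q}: 1 true — at least one ✓
  (3) {K, R, M}: 1 true — at most one ✓
  (4) K=F, Q=F — same ✓
  (5) {D, M, U}: 2 true — at least one ✓
  (6) {D, K, M}: 1 true — at most one ✓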